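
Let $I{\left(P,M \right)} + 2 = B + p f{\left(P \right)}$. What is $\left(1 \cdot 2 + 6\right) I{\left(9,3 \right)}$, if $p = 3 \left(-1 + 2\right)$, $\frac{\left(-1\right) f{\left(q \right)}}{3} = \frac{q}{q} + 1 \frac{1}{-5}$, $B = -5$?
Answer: $- \frac{568}{5} \approx -113.6$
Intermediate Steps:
$f{\left(q \right)} = - \frac{12}{5}$ ($f{\left(q \right)} = - 3 \left(\frac{q}{q} + 1 \frac{1}{-5}\right) = - 3 \left(1 + 1 \left(- \frac{1}{5}\right)\right) = - 3 \left(1 - \frac{1}{5}\right) = \left(-3\right) \frac{4}{5} = - \frac{12}{5}$)
$p = 3$ ($p = 3 \cdot 1 = 3$)
$I{\left(P,M \right)} = - \frac{71}{5}$ ($I{\left(P,M \right)} = -2 + \left(-5 + 3 \left(- \frac{12}{5}\right)\right) = -2 - \frac{61}{5} = - \frac{71}{5}$)
$\left(1 \cdot 2 + 6\right) I{\left(9,3 \right)} = \left(1 \cdot 2 + 6\right) \left(- \frac{71}{5}\right) = \left(2 + 6\right) \left(- \frac{71}{5}\right) = 8 \left(- \frac{71}{5}\right) = - \frac{568}{5}$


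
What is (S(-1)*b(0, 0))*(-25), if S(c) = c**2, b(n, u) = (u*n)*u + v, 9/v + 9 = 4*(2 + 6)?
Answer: -225/23 ≈ -9.7826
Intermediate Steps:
v = 9/23 (v = 9/(-9 + 4*(2 + 6)) = 9/(-9 + 4*8) = 9/(-9 + 32) = 9/23 ≈ 0.39130)
b(n, u) = 9/23 + n*u**2 (b(n, u) = (u*n)*u + 9/23 = (n*u)*u + 9/23 = n*u**2 + 9/23 = 9/23 + n*u**2)
(S(-1)*b(0, 0))*(-25) = ((-1)**2*(9/23 + 0*0**2))*(-25) = (1*(9/23 + 0*0))*(-25) = (1*(9/23 + 0))*(-25) = (1*(9/23))*(-25) = (9/23)*(-25) = -225/23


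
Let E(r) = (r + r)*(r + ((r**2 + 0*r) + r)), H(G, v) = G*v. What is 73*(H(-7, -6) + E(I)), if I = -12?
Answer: -207174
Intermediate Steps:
E(r) = 2*r*(r**2 + 2*r) (E(r) = (2*r)*(r + ((r**2 + 0) + r)) = (2*r)*(r + (r**2 + r)) = (2*r)*(r + (r + r**2)) = (2*r)*(r**2 + 2*r) = 2*r*(r**2 + 2*r))
73*(H(-7, -6) + E(I)) = 73*(-7*(-6) + 2*(-12)**2*(2 - 12)) = 73*(42 + 2*144*(-10)) = 73*(42 - 2880) = 73*(-2838) = -207174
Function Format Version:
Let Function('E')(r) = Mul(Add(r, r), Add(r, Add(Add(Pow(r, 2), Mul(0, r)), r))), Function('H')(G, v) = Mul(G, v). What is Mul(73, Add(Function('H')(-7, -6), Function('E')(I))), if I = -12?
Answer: -207174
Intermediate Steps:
Function('E')(r) = Mul(2, r, Add(Pow(r, 2), Mul(2, r))) (Function('E')(r) = Mul(Mul(2, r), Add(r, Add(Add(Pow(r, 2), 0), r))) = Mul(Mul(2, r), Add(r, Add(Pow(r, 2), r))) = Mul(Mul(2, r), Add(r, Add(r, Pow(r, 2)))) = Mul(Mul(2, r), Add(Pow(r, 2), Mul(2, r))) = Mul(2, r, Add(Pow(r, 2), Mul(2, r))))
Mul(73, Add(Function('H')(-7, -6), Function('E')(I))) = Mul(73, Add(Mul(-7, -6), Mul(2, Pow(-12, 2), Add(2, -12)))) = Mul(73, Add(42, Mul(2, 144, -10))) = Mul(73, Add(42, -2880)) = Mul(73, -2838) = -207174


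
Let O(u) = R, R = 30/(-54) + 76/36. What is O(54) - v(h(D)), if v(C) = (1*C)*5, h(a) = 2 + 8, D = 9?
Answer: -436/9 ≈ -48.444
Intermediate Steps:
R = 14/9 (R = 30*(-1/54) + 76*(1/36) = -5/9 + 19/9 = 14/9 ≈ 1.5556)
h(a) = 10
O(u) = 14/9
v(C) = 5*C (v(C) = C*5 = 5*C)
O(54) - v(h(D)) = 14/9 - 5*10 = 14/9 - 1*50 = 14/9 - 50 = -436/9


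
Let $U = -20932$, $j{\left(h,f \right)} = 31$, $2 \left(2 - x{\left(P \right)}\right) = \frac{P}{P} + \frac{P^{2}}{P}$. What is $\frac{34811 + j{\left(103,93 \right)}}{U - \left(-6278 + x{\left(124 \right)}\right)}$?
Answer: $- \frac{23228}{9729} \approx -2.3875$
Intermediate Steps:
$x{\left(P \right)} = \frac{3}{2} - \frac{P}{2}$ ($x{\left(P \right)} = 2 - \frac{\frac{P}{P} + \frac{P^{2}}{P}}{2} = 2 - \frac{1 + P}{2} = 2 - \left(\frac{1}{2} + \frac{P}{2}\right) = \frac{3}{2} - \frac{P}{2}$)
$\frac{34811 + j{\left(103,93 \right)}}{U - \left(-6278 + x{\left(124 \right)}\right)} = \frac{34811 + 31}{-20932 + \left(6278 - \left(\frac{3}{2} - 62\right)\right)} = \frac{34842}{-20932 + \left(6278 - \left(\frac{3}{2} - 62\right)\right)} = \frac{34842}{-20932 + \left(6278 - - \frac{121}{2}\right)} = \frac{34842}{-20932 + \left(6278 + \frac{121}{2}\right)} = \frac{34842}{-20932 + \frac{12677}{2}} = \frac{34842}{- \frac{29187}{2}} = 34842 \left(- \frac{2}{29187}\right) = - \frac{23228}{9729}$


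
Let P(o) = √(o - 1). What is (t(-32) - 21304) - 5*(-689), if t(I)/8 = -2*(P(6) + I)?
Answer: -17347 - 16*√5 ≈ -17383.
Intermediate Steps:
P(o) = √(-1 + o)
t(I) = -16*I - 16*√5 (t(I) = 8*(-2*(√(-1 + 6) + I)) = 8*(-2*(√5 + I)) = 8*(-2*(I + √5)) = 8*(-2*I - 2*√5) = -16*I - 16*√5)
(t(-32) - 21304) - 5*(-689) = ((-16*(-32) - 16*√5) - 21304) - 5*(-689) = ((512 - 16*√5) - 21304) + 3445 = (-20792 - 16*√5) + 3445 = -17347 - 16*√5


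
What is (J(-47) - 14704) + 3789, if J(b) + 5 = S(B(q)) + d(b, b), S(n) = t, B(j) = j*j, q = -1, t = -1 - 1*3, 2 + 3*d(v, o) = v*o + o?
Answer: -10204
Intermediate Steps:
d(v, o) = -⅔ + o/3 + o*v/3 (d(v, o) = -⅔ + (v*o + o)/3 = -⅔ + (o*v + o)/3 = -⅔ + (o + o*v)/3 = -⅔ + (o/3 + o*v/3) = -⅔ + o/3 + o*v/3)
t = -4 (t = -1 - 3 = -4)
B(j) = j²
S(n) = -4
J(b) = -29/3 + b/3 + b²/3 (J(b) = -5 + (-4 + (-⅔ + b/3 + b*b/3)) = -5 + (-4 + (-⅔ + b/3 + b²/3)) = -5 + (-14/3 + b/3 + b²/3) = -29/3 + b/3 + b²/3)
(J(-47) - 14704) + 3789 = ((-29/3 + (⅓)*(-47) + (⅓)*(-47)²) - 14704) + 3789 = ((-29/3 - 47/3 + (⅓)*2209) - 14704) + 3789 = ((-29/3 - 47/3 + 2209/3) - 14704) + 3789 = (711 - 14704) + 3789 = -13993 + 3789 = -10204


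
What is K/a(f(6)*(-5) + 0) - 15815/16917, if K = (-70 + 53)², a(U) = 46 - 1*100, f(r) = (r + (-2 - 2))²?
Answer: -1914341/304506 ≈ -6.2867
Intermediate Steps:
f(r) = (-4 + r)² (f(r) = (r - 4)² = (-4 + r)²)
a(U) = -54 (a(U) = 46 - 100 = -54)
K = 289 (K = (-17)² = 289)
K/a(f(6)*(-5) + 0) - 15815/16917 = 289/(-54) - 15815/16917 = 289*(-1/54) - 15815*1/16917 = -289/54 - 15815/16917 = -1914341/304506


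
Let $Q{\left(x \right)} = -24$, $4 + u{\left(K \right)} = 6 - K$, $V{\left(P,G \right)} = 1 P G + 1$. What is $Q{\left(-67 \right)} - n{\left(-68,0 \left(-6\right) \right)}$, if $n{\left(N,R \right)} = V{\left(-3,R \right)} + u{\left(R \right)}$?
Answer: $-27$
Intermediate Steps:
$V{\left(P,G \right)} = 1 + G P$ ($V{\left(P,G \right)} = P G + 1 = G P + 1 = 1 + G P$)
$u{\left(K \right)} = 2 - K$ ($u{\left(K \right)} = -4 - \left(-6 + K\right) = 2 - K$)
$n{\left(N,R \right)} = 3 - 4 R$ ($n{\left(N,R \right)} = \left(1 + R \left(-3\right)\right) - \left(-2 + R\right) = \left(1 - 3 R\right) - \left(-2 + R\right) = 3 - 4 R$)
$Q{\left(-67 \right)} - n{\left(-68,0 \left(-6\right) \right)} = -24 - \left(3 - 4 \cdot 0 \left(-6\right)\right) = -24 - \left(3 - 0\right) = -24 - \left(3 + 0\right) = -24 - 3 = -27$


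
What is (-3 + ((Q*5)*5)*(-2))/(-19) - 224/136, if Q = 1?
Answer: 369/323 ≈ 1.1424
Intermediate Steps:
(-3 + ((Q*5)*5)*(-2))/(-19) - 224/136 = (-3 + ((1*5)*5)*(-2))/(-19) - 224/136 = (-3 + (5*5)*(-2))*(-1/19) - 224*1/136 = (-3 + 25*(-2))*(-1/19) - 28/17 = (-3 - 50)*(-1/19) - 28/17 = -53*(-1/19) - 28/17 = 53/19 - 28/17 = 369/323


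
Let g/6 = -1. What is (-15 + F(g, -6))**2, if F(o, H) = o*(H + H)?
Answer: 3249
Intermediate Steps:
g = -6 (g = 6*(-1) = -6)
F(o, H) = 2*H*o (F(o, H) = o*(2*H) = 2*H*o)
(-15 + F(g, -6))**2 = (-15 + 2*(-6)*(-6))**2 = (-15 + 72)**2 = 57**2 = 3249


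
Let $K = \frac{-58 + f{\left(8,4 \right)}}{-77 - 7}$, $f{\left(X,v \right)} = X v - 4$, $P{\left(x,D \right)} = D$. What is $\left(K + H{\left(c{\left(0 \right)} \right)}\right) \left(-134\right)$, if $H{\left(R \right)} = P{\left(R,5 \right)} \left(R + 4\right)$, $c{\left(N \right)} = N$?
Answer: $- \frac{19095}{7} \approx -2727.9$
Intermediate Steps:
$f{\left(X,v \right)} = -4 + X v$
$K = \frac{5}{14}$ ($K = \frac{-58 + \left(-4 + 8 \cdot 4\right)}{-77 - 7} = \frac{-58 + \left(-4 + 32\right)}{-84} = \left(-58 + 28\right) \left(- \frac{1}{84}\right) = \left(-30\right) \left(- \frac{1}{84}\right) = \frac{5}{14} \approx 0.35714$)
$H{\left(R \right)} = 20 + 5 R$ ($H{\left(R \right)} = 5 \left(R + 4\right) = 5 \left(4 + R\right) = 20 + 5 R$)
$\left(K + H{\left(c{\left(0 \right)} \right)}\right) \left(-134\right) = \left(\frac{5}{14} + \left(20 + 5 \cdot 0\right)\right) \left(-134\right) = \left(\frac{5}{14} + \left(20 + 0\right)\right) \left(-134\right) = \left(\frac{5}{14} + 20\right) \left(-134\right) = \frac{285}{14} \left(-134\right) = - \frac{19095}{7}$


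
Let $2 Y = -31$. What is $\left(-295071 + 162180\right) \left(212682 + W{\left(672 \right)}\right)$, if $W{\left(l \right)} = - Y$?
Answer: $- \frac{56531166945}{2} \approx -2.8266 \cdot 10^{10}$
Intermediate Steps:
$Y = - \frac{31}{2}$ ($Y = \frac{1}{2} \left(-31\right) = - \frac{31}{2} \approx -15.5$)
$W{\left(l \right)} = \frac{31}{2}$ ($W{\left(l \right)} = \left(-1\right) \left(- \frac{31}{2}\right) = \frac{31}{2}$)
$\left(-295071 + 162180\right) \left(212682 + W{\left(672 \right)}\right) = \left(-295071 + 162180\right) \left(212682 + \frac{31}{2}\right) = \left(-132891\right) \frac{425395}{2} = - \frac{56531166945}{2}$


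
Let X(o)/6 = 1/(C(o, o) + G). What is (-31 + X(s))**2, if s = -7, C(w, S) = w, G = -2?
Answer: 9025/9 ≈ 1002.8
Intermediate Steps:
X(o) = 6/(-2 + o) (X(o) = 6/(o - 2) = 6/(-2 + o))
(-31 + X(s))**2 = (-31 + 6/(-2 - 7))**2 = (-31 + 6/(-9))**2 = (-31 + 6*(-1/9))**2 = (-31 - 2/3)**2 = (-95/3)**2 = 9025/9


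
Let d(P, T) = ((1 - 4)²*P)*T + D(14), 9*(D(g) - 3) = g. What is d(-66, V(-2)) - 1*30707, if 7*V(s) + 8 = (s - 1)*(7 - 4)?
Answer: -1843372/63 ≈ -29260.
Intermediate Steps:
D(g) = 3 + g/9
V(s) = -11/7 + 3*s/7 (V(s) = -8/7 + ((s - 1)*(7 - 4))/7 = -8/7 + ((-1 + s)*3)/7 = -8/7 + (-3 + 3*s)/7 = -8/7 + (-3/7 + 3*s/7) = -11/7 + 3*s/7)
d(P, T) = 41/9 + 9*P*T (d(P, T) = ((1 - 4)²*P)*T + (3 + (⅑)*14) = ((-3)²*P)*T + (3 + 14/9) = (9*P)*T + 41/9 = 9*P*T + 41/9 = 41/9 + 9*P*T)
d(-66, V(-2)) - 1*30707 = (41/9 + 9*(-66)*(-11/7 + (3/7)*(-2))) - 1*30707 = (41/9 + 9*(-66)*(-11/7 - 6/7)) - 30707 = (41/9 + 9*(-66)*(-17/7)) - 30707 = (41/9 + 10098/7) - 30707 = 91169/63 - 30707 = -1843372/63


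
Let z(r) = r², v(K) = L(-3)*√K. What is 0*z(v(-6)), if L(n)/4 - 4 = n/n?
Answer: 0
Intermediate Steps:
L(n) = 20 (L(n) = 16 + 4*(n/n) = 16 + 4*1 = 16 + 4 = 20)
v(K) = 20*√K
0*z(v(-6)) = 0*(20*√(-6))² = 0*(20*(I*√6))² = 0*(20*I*√6)² = 0*(-2400) = 0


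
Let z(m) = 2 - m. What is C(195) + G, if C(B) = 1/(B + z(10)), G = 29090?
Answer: 5439831/187 ≈ 29090.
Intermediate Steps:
C(B) = 1/(-8 + B) (C(B) = 1/(B + (2 - 1*10)) = 1/(B + (2 - 10)) = 1/(B - 8) = 1/(-8 + B))
C(195) + G = 1/(-8 + 195) + 29090 = 1/187 + 29090 = 5439831/187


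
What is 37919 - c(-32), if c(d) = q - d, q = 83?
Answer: 37804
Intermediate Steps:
c(d) = 83 - d
37919 - c(-32) = 37919 - (83 - 1*(-32)) = 37919 - (83 + 32) = 37919 - 1*115 = 37919 - 115 = 37804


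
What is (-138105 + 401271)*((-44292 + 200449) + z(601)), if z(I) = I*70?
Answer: 52166606682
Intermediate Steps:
z(I) = 70*I
(-138105 + 401271)*((-44292 + 200449) + z(601)) = (-138105 + 401271)*((-44292 + 200449) + 70*601) = 263166*(156157 + 42070) = 263166*198227 = 52166606682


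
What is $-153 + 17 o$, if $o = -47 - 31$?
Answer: $-1479$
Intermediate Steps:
$o = -78$
$-153 + 17 o = -153 + 17 \left(-78\right) = -153 - 1326 = -1479$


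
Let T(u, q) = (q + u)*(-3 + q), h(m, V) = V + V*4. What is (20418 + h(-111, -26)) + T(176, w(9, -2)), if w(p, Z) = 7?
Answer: 21020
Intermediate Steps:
h(m, V) = 5*V (h(m, V) = V + 4*V = 5*V)
T(u, q) = (-3 + q)*(q + u)
(20418 + h(-111, -26)) + T(176, w(9, -2)) = (20418 + 5*(-26)) + (7**2 - 3*7 - 3*176 + 7*176) = (20418 - 130) + (49 - 21 - 528 + 1232) = 20288 + 732 = 21020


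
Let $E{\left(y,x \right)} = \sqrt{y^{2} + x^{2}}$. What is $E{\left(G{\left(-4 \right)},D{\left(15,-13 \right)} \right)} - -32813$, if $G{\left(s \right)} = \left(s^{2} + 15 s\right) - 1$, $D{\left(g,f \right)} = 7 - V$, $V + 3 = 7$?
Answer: $32813 + 3 \sqrt{226} \approx 32858.0$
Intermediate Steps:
$V = 4$ ($V = -3 + 7 = 4$)
$D{\left(g,f \right)} = 3$ ($D{\left(g,f \right)} = 7 - 4 = 3$)
$G{\left(s \right)} = -1 + s^{2} + 15 s$
$E{\left(y,x \right)} = \sqrt{x^{2} + y^{2}}$
$E{\left(G{\left(-4 \right)},D{\left(15,-13 \right)} \right)} - -32813 = \sqrt{3^{2} + \left(-1 + \left(-4\right)^{2} + 15 \left(-4\right)\right)^{2}} - -32813 = \sqrt{9 + \left(-1 + 16 - 60\right)^{2}} + 32813 = \sqrt{9 + \left(-45\right)^{2}} + 32813 = \sqrt{9 + 2025} + 32813 = \sqrt{2034} + 32813 = 3 \sqrt{226} + 32813 = 32813 + 3 \sqrt{226}$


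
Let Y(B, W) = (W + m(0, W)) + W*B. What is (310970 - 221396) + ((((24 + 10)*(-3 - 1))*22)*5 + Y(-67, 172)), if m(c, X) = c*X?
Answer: 63262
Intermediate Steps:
m(c, X) = X*c
Y(B, W) = W + B*W (Y(B, W) = (W + W*0) + W*B = (W + 0) + B*W = W + B*W)
(310970 - 221396) + ((((24 + 10)*(-3 - 1))*22)*5 + Y(-67, 172)) = (310970 - 221396) + ((((24 + 10)*(-3 - 1))*22)*5 + 172*(1 - 67)) = 89574 + (((34*(-4))*22)*5 + 172*(-66)) = 89574 + (-136*22*5 - 11352) = 89574 + (-2992*5 - 11352) = 89574 + (-14960 - 11352) = 89574 - 26312 = 63262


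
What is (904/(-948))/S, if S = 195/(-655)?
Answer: 29606/9243 ≈ 3.2031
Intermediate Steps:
S = -39/131 (S = 195*(-1/655) = -39/131 ≈ -0.29771)
(904/(-948))/S = (904/(-948))/(-39/131) = (904*(-1/948))*(-131/39) = -226/237*(-131/39) = 29606/9243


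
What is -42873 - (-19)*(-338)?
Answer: -49295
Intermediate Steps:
-42873 - (-19)*(-338) = -42873 - 1*6422 = -42873 - 6422 = -49295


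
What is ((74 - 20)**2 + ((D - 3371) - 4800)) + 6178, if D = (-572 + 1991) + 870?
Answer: 3212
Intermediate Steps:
D = 2289 (D = 1419 + 870 = 2289)
((74 - 20)**2 + ((D - 3371) - 4800)) + 6178 = ((74 - 20)**2 + ((2289 - 3371) - 4800)) + 6178 = (54**2 + (-1082 - 4800)) + 6178 = (2916 - 5882) + 6178 = -2966 + 6178 = 3212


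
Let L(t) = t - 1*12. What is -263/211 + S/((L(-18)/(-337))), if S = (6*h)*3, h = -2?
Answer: -427957/1055 ≈ -405.65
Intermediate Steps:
L(t) = -12 + t (L(t) = t - 12 = -12 + t)
S = -36 (S = (6*(-2))*3 = -12*3 = -36)
-263/211 + S/((L(-18)/(-337))) = -263/211 - 36*(-337/(-12 - 18)) = -263*1/211 - 36/((-30*(-1/337))) = -263/211 - 36/30/337 = -263/211 - 36*337/30 = -263/211 - 2022/5 = -427957/1055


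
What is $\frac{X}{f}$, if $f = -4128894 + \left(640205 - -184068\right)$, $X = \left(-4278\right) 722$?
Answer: $\frac{3088716}{3304621} \approx 0.93467$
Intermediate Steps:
$X = -3088716$
$f = -3304621$ ($f = -4128894 + \left(640205 + 184068\right) = -4128894 + 824273 = -3304621$)
$\frac{X}{f} = - \frac{3088716}{-3304621} = \left(-3088716\right) \left(- \frac{1}{3304621}\right) = \frac{3088716}{3304621}$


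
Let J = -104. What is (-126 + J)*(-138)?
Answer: 31740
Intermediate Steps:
(-126 + J)*(-138) = (-126 - 104)*(-138) = -230*(-138) = 31740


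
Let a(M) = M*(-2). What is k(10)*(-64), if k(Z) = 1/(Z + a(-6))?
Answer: -32/11 ≈ -2.9091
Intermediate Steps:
a(M) = -2*M
k(Z) = 1/(12 + Z) (k(Z) = 1/(Z - 2*(-6)) = 1/(Z + 12) = 1/(12 + Z))
k(10)*(-64) = -64/(12 + 10) = -64/22 = (1/22)*(-64) = -32/11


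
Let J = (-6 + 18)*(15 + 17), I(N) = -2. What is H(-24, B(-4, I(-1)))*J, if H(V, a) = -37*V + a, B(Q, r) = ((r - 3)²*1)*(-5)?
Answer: 292992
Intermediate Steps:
B(Q, r) = -5*(-3 + r)² (B(Q, r) = ((-3 + r)²*1)*(-5) = (-3 + r)²*(-5) = -5*(-3 + r)²)
J = 384 (J = 12*32 = 384)
H(V, a) = a - 37*V
H(-24, B(-4, I(-1)))*J = (-5*(-3 - 2)² - 37*(-24))*384 = (-5*(-5)² + 888)*384 = (-5*25 + 888)*384 = (-125 + 888)*384 = 763*384 = 292992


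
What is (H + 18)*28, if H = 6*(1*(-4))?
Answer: -168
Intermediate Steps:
H = -24 (H = 6*(-4) = -24)
(H + 18)*28 = (-24 + 18)*28 = -6*28 = -168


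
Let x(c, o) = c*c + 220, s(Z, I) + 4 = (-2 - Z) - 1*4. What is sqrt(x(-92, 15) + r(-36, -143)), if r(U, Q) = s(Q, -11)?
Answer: sqrt(8817) ≈ 93.899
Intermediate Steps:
s(Z, I) = -10 - Z (s(Z, I) = -4 + ((-2 - Z) - 1*4) = -4 + ((-2 - Z) - 4) = -4 + (-6 - Z) = -10 - Z)
r(U, Q) = -10 - Q
x(c, o) = 220 + c**2 (x(c, o) = c**2 + 220 = 220 + c**2)
sqrt(x(-92, 15) + r(-36, -143)) = sqrt((220 + (-92)**2) + (-10 - 1*(-143))) = sqrt((220 + 8464) + (-10 + 143)) = sqrt(8684 + 133) = sqrt(8817)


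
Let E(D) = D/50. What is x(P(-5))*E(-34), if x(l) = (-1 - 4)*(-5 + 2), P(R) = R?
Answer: -51/5 ≈ -10.200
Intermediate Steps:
E(D) = D/50 (E(D) = D*(1/50) = D/50)
x(l) = 15 (x(l) = -5*(-3) = 15)
x(P(-5))*E(-34) = 15*((1/50)*(-34)) = 15*(-17/25) = -51/5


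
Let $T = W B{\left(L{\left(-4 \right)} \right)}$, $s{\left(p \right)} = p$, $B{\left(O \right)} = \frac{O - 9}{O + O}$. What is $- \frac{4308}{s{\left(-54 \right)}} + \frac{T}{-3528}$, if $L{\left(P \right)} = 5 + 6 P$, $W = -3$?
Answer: $\frac{381979}{4788} \approx 79.778$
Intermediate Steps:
$B{\left(O \right)} = \frac{-9 + O}{2 O}$
$T = - \frac{42}{19}$ ($T = - 3 \frac{-9 + \left(5 + 6 \left(-4\right)\right)}{2 \left(5 + 6 \left(-4\right)\right)} = - 3 \frac{-9 + \left(5 - 24\right)}{2 \left(5 - 24\right)} = - 3 \frac{-9 - 19}{2 \left(-19\right)} = - 3 \cdot \frac{1}{2} \left(- \frac{1}{19}\right) \left(-28\right) = \left(-3\right) \frac{14}{19} = - \frac{42}{19} \approx -2.2105$)
$- \frac{4308}{s{\left(-54 \right)}} + \frac{T}{-3528} = - \frac{4308}{-54} - \frac{42}{19 \left(-3528\right)} = \left(-4308\right) \left(- \frac{1}{54}\right) - - \frac{1}{1596} = \frac{718}{9} + \frac{1}{1596} = \frac{381979}{4788}$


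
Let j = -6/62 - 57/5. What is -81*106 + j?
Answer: -1332612/155 ≈ -8597.5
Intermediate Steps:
j = -1782/155 (j = -6*1/62 - 57*⅕ = -3/31 - 57/5 = -1782/155 ≈ -11.497)
-81*106 + j = -81*106 - 1782/155 = -8586 - 1782/155 = -1332612/155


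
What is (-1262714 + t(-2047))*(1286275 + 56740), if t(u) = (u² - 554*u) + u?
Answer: 5451950590290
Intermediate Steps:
t(u) = u² - 553*u
(-1262714 + t(-2047))*(1286275 + 56740) = (-1262714 - 2047*(-553 - 2047))*(1286275 + 56740) = (-1262714 - 2047*(-2600))*1343015 = (-1262714 + 5322200)*1343015 = 4059486*1343015 = 5451950590290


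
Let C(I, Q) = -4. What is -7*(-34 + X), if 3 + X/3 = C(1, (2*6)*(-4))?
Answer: 385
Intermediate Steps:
X = -21 (X = -9 + 3*(-4) = -9 - 12 = -21)
-7*(-34 + X) = -7*(-34 - 21) = -7*(-55) = 385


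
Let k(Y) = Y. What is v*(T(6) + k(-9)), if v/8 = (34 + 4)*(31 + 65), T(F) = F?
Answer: -87552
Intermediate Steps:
v = 29184 (v = 8*((34 + 4)*(31 + 65)) = 8*(38*96) = 8*3648 = 29184)
v*(T(6) + k(-9)) = 29184*(6 - 9) = 29184*(-3) = -87552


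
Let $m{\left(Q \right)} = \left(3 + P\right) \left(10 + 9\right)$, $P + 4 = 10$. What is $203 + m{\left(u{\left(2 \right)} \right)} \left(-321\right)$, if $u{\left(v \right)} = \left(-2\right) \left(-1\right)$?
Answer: $-54688$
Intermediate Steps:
$P = 6$ ($P = -4 + 10 = 6$)
$u{\left(v \right)} = 2$
$m{\left(Q \right)} = 171$ ($m{\left(Q \right)} = \left(3 + 6\right) \left(10 + 9\right) = 9 \cdot 19 = 171$)
$203 + m{\left(u{\left(2 \right)} \right)} \left(-321\right) = 203 + 171 \left(-321\right) = 203 - 54891 = -54688$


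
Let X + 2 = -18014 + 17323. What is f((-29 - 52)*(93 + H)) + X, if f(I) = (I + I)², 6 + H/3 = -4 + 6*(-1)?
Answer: 53143407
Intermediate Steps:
X = -693 (X = -2 + (-18014 + 17323) = -2 - 691 = -693)
H = -48 (H = -18 + 3*(-4 + 6*(-1)) = -18 + 3*(-4 - 6) = -18 + 3*(-10) = -18 - 30 = -48)
f(I) = 4*I² (f(I) = (2*I)² = 4*I²)
f((-29 - 52)*(93 + H)) + X = 4*((-29 - 52)*(93 - 48))² - 693 = 4*(-81*45)² - 693 = 4*(-3645)² - 693 = 4*13286025 - 693 = 53144100 - 693 = 53143407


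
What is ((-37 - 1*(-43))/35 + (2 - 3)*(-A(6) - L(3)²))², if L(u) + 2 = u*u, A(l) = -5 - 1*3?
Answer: 2076481/1225 ≈ 1695.1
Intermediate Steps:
A(l) = -8 (A(l) = -5 - 3 = -8)
L(u) = -2 + u² (L(u) = -2 + u*u = -2 + u²)
((-37 - 1*(-43))/35 + (2 - 3)*(-A(6) - L(3)²))² = ((-37 - 1*(-43))/35 + (2 - 3)*(-1*(-8) - (-2 + 3²)²))² = ((-37 + 43)*(1/35) - (8 - (-2 + 9)²))² = (6*(1/35) - (8 - 1*7²))² = (6/35 - (8 - 1*49))² = (6/35 - (8 - 49))² = (6/35 - 1*(-41))² = (6/35 + 41)² = (1441/35)² = 2076481/1225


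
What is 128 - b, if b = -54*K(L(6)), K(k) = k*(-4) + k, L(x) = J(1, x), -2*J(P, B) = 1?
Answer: 209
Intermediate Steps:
J(P, B) = -1/2 (J(P, B) = -1/2*1 = -1/2)
L(x) = -1/2
K(k) = -3*k (K(k) = -4*k + k = -3*k)
b = -81 (b = -(-162)*(-1)/2 = -54*3/2 = -81)
128 - b = 128 - 1*(-81) = 128 + 81 = 209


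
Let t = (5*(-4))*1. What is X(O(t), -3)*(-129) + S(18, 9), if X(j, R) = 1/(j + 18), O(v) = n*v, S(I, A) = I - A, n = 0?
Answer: 11/6 ≈ 1.8333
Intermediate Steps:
t = -20 (t = -20*1 = -20)
O(v) = 0 (O(v) = 0*v = 0)
X(j, R) = 1/(18 + j)
X(O(t), -3)*(-129) + S(18, 9) = -129/(18 + 0) + (18 - 1*9) = -129/18 + (18 - 9) = (1/18)*(-129) + 9 = -43/6 + 9 = 11/6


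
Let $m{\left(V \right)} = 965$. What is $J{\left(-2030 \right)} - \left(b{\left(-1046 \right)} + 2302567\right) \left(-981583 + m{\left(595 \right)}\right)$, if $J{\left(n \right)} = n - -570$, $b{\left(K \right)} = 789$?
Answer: $2258712352548$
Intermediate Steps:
$J{\left(n \right)} = 570 + n$ ($J{\left(n \right)} = n + 570 = 570 + n$)
$J{\left(-2030 \right)} - \left(b{\left(-1046 \right)} + 2302567\right) \left(-981583 + m{\left(595 \right)}\right) = \left(570 - 2030\right) - \left(789 + 2302567\right) \left(-981583 + 965\right) = -1460 - 2303356 \left(-980618\right) = -1460 - -2258712354008 = -1460 + 2258712354008 = 2258712352548$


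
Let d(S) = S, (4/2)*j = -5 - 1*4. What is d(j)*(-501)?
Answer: 4509/2 ≈ 2254.5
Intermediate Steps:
j = -9/2 (j = (-5 - 1*4)/2 = (-5 - 4)/2 = (1/2)*(-9) = -9/2 ≈ -4.5000)
d(j)*(-501) = -9/2*(-501) = 4509/2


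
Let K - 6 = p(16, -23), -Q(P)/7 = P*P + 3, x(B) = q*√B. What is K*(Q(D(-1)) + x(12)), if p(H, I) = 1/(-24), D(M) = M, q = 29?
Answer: -1001/6 + 4147*√3/12 ≈ 431.73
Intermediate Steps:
x(B) = 29*√B
Q(P) = -21 - 7*P² (Q(P) = -7*(P*P + 3) = -7*(P² + 3) = -7*(3 + P²) = -21 - 7*P²)
p(H, I) = -1/24
K = 143/24 (K = 6 - 1/24 = 143/24 ≈ 5.9583)
K*(Q(D(-1)) + x(12)) = 143*((-21 - 7*(-1)²) + 29*√12)/24 = 143*((-21 - 7*1) + 29*(2*√3))/24 = 143*((-21 - 7) + 58*√3)/24 = 143*(-28 + 58*√3)/24 = -1001/6 + 4147*√3/12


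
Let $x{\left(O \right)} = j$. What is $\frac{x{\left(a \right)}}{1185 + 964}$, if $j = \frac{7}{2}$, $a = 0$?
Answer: $\frac{1}{614} \approx 0.0016287$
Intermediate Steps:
$j = \frac{7}{2}$ ($j = 7 \cdot \frac{1}{2} = \frac{7}{2} \approx 3.5$)
$x{\left(O \right)} = \frac{7}{2}$
$\frac{x{\left(a \right)}}{1185 + 964} = \frac{1}{1185 + 964} \cdot \frac{7}{2} = \frac{1}{2149} \cdot \frac{7}{2} = \frac{1}{614}$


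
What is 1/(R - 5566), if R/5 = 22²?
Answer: -1/3146 ≈ -0.00031786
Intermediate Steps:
R = 2420 (R = 5*22² = 5*484 = 2420)
1/(R - 5566) = 1/(2420 - 5566) = 1/(-3146) = -1/3146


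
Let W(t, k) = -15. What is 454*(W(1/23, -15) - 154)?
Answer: -76726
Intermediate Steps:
454*(W(1/23, -15) - 154) = 454*(-15 - 154) = 454*(-169) = -76726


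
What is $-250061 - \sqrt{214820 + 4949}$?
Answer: $-250061 - \sqrt{219769} \approx -2.5053 \cdot 10^{5}$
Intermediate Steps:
$-250061 - \sqrt{214820 + 4949} = -250061 - \sqrt{219769}$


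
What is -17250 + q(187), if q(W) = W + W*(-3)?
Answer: -17624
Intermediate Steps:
q(W) = -2*W (q(W) = W - 3*W = -2*W)
-17250 + q(187) = -17250 - 2*187 = -17250 - 374 = -17624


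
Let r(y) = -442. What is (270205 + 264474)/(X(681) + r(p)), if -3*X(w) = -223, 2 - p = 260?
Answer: -1604037/1103 ≈ -1454.3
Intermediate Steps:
p = -258 (p = 2 - 1*260 = 2 - 260 = -258)
X(w) = 223/3 (X(w) = -⅓*(-223) = 223/3)
(270205 + 264474)/(X(681) + r(p)) = (270205 + 264474)/(223/3 - 442) = 534679/(-1103/3) = 534679*(-3/1103) = -1604037/1103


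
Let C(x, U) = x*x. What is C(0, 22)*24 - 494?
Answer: -494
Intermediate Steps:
C(x, U) = x²
C(0, 22)*24 - 494 = 0²*24 - 494 = 0*24 - 494 = 0 - 494 = -494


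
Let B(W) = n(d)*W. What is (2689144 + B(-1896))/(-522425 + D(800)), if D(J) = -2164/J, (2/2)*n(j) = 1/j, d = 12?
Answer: -537797200/104485541 ≈ -5.1471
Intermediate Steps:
n(j) = 1/j
B(W) = W/12
(2689144 + B(-1896))/(-522425 + D(800)) = (2689144 + (1/12)*(-1896))/(-522425 - 2164/800) = (2689144 - 158)/(-522425 - 2164*1/800) = 2688986/(-522425 - 541/200) = 2688986/(-104485541/200) = 2688986*(-200/104485541) = -537797200/104485541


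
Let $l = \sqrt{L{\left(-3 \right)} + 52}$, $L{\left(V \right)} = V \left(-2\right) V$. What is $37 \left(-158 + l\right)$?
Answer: $-5846 + 37 \sqrt{34} \approx -5630.3$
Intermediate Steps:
$L{\left(V \right)} = - 2 V^{2}$ ($L{\left(V \right)} = - 2 V V = - 2 V^{2}$)
$l = \sqrt{34}$ ($l = \sqrt{- 2 \left(-3\right)^{2} + 52} = \sqrt{\left(-2\right) 9 + 52} = \sqrt{-18 + 52} = \sqrt{34} \approx 5.8309$)
$37 \left(-158 + l\right) = 37 \left(-158 + \sqrt{34}\right) = -5846 + 37 \sqrt{34}$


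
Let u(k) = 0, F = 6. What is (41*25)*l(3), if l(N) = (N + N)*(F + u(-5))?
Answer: 36900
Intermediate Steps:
l(N) = 12*N (l(N) = (N + N)*(6 + 0) = (2*N)*6 = 12*N)
(41*25)*l(3) = (41*25)*(12*3) = 1025*36 = 36900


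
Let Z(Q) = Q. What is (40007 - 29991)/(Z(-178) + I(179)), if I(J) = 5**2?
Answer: -10016/153 ≈ -65.464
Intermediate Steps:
I(J) = 25
(40007 - 29991)/(Z(-178) + I(179)) = (40007 - 29991)/(-178 + 25) = 10016/(-153) = 10016*(-1/153) = -10016/153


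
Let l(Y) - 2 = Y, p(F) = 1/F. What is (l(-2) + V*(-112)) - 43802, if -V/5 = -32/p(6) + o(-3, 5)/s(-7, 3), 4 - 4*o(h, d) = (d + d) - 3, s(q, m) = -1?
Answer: -150902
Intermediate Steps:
l(Y) = 2 + Y
o(h, d) = 7/4 - d/2 (o(h, d) = 1 - ((d + d) - 3)/4 = 1 - (2*d - 3)/4 = 1 - (-3 + 2*d)/4 = 1 + (¾ - d/2) = 7/4 - d/2)
V = 3825/4 (V = -5*(-32/(1/6) + (7/4 - ½*5)/(-1)) = -5*(-32/⅙ + (7/4 - 5/2)*(-1)) = -5*(-32*6 - ¾*(-1)) = -5*(-192 + ¾) = -5*(-765/4) = 3825/4 ≈ 956.25)
(l(-2) + V*(-112)) - 43802 = ((2 - 2) + (3825/4)*(-112)) - 43802 = (0 - 107100) - 43802 = -107100 - 43802 = -150902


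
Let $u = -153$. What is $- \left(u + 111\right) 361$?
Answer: $15162$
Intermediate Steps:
$- \left(u + 111\right) 361 = - \left(-153 + 111\right) 361 = - \left(-42\right) 361 = \left(-1\right) \left(-15162\right) = 15162$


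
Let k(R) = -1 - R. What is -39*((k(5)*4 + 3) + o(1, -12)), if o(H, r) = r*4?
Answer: 2691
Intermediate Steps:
o(H, r) = 4*r
-39*((k(5)*4 + 3) + o(1, -12)) = -39*(((-1 - 1*5)*4 + 3) + 4*(-12)) = -39*(((-1 - 5)*4 + 3) - 48) = -39*((-6*4 + 3) - 48) = -39*((-24 + 3) - 48) = -39*(-21 - 48) = -39*(-69) = 2691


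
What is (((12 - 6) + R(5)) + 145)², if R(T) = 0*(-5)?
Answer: 22801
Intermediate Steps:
R(T) = 0
(((12 - 6) + R(5)) + 145)² = (((12 - 6) + 0) + 145)² = ((6 + 0) + 145)² = (6 + 145)² = 151² = 22801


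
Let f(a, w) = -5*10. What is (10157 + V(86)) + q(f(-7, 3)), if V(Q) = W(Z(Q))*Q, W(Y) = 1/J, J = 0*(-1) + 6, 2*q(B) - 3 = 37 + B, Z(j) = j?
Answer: 30499/3 ≈ 10166.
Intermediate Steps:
f(a, w) = -50
q(B) = 20 + B/2 (q(B) = 3/2 + (37 + B)/2 = 3/2 + (37/2 + B/2) = 20 + B/2)
J = 6 (J = 0 + 6 = 6)
W(Y) = 1/6
V(Q) = Q/6
(10157 + V(86)) + q(f(-7, 3)) = (10157 + (1/6)*86) + (20 + (1/2)*(-50)) = (10157 + 43/3) + (20 - 25) = 30514/3 - 5 = 30499/3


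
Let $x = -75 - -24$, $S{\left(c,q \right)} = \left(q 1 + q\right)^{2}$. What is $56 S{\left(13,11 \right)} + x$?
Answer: $27053$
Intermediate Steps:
$S{\left(c,q \right)} = 4 q^{2}$ ($S{\left(c,q \right)} = \left(q + q\right)^{2} = \left(2 q\right)^{2} = 4 q^{2}$)
$x = -51$ ($x = -75 + 24 = -51$)
$56 S{\left(13,11 \right)} + x = 56 \cdot 4 \cdot 11^{2} - 51 = 56 \cdot 4 \cdot 121 - 51 = 56 \cdot 484 - 51 = 27104 - 51 = 27053$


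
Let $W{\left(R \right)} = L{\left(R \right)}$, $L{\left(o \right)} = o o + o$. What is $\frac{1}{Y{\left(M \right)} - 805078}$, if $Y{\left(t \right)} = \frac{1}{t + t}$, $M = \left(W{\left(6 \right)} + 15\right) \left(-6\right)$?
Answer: $- \frac{684}{550673353} \approx -1.2421 \cdot 10^{-6}$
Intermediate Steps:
$L{\left(o \right)} = o + o^{2}$ ($L{\left(o \right)} = o^{2} + o = o + o^{2}$)
$W{\left(R \right)} = R \left(1 + R\right)$
$M = -342$ ($M = \left(6 \left(1 + 6\right) + 15\right) \left(-6\right) = \left(6 \cdot 7 + 15\right) \left(-6\right) = \left(42 + 15\right) \left(-6\right) = 57 \left(-6\right) = -342$)
$Y{\left(t \right)} = \frac{1}{2 t}$
$\frac{1}{Y{\left(M \right)} - 805078} = \frac{1}{\frac{1}{2 \left(-342\right)} - 805078} = \frac{1}{\frac{1}{2} \left(- \frac{1}{342}\right) - 805078} = \frac{1}{- \frac{1}{684} - 805078} = \frac{1}{- \frac{550673353}{684}} = - \frac{684}{550673353}$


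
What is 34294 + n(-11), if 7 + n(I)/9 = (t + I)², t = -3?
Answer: 35995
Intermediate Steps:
n(I) = -63 + 9*(-3 + I)²
34294 + n(-11) = 34294 + (-63 + 9*(-3 - 11)²) = 34294 + (-63 + 9*(-14)²) = 34294 + (-63 + 9*196) = 34294 + (-63 + 1764) = 34294 + 1701 = 35995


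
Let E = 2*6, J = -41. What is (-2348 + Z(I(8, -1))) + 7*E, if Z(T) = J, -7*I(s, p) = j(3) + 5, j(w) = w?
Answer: -2305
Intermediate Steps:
E = 12
I(s, p) = -8/7 (I(s, p) = -(3 + 5)/7 = -1/7*8 = -8/7)
Z(T) = -41
(-2348 + Z(I(8, -1))) + 7*E = (-2348 - 41) + 7*12 = -2389 + 84 = -2305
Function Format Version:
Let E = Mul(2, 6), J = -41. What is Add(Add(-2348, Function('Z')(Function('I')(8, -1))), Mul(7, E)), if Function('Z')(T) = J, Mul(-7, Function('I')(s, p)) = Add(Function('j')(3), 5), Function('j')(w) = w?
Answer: -2305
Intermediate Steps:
E = 12
Function('I')(s, p) = Rational(-8, 7) (Function('I')(s, p) = Mul(Rational(-1, 7), Add(3, 5)) = Mul(Rational(-1, 7), 8) = Rational(-8, 7))
Function('Z')(T) = -41
Add(Add(-2348, Function('Z')(Function('I')(8, -1))), Mul(7, E)) = Add(Add(-2348, -41), Mul(7, 12)) = Add(-2389, 84) = -2305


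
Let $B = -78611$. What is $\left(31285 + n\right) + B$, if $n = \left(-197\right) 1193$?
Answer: $-282347$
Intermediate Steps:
$n = -235021$
$\left(31285 + n\right) + B = \left(31285 - 235021\right) - 78611 = -203736 - 78611 = -282347$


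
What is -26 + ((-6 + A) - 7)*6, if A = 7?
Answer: -62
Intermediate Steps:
-26 + ((-6 + A) - 7)*6 = -26 + ((-6 + 7) - 7)*6 = -26 + (1 - 7)*6 = -26 - 6*6 = -26 - 36 = -62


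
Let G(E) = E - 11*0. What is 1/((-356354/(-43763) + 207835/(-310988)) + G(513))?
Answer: 13609767844/7083537238619 ≈ 0.0019213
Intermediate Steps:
G(E) = E (G(E) = E + 0 = E)
1/((-356354/(-43763) + 207835/(-310988)) + G(513)) = 1/((-356354/(-43763) + 207835/(-310988)) + 513) = 1/((-356354*(-1/43763) + 207835*(-1/310988)) + 513) = 1/((356354/43763 - 207835/310988) + 513) = 1/(101726334647/13609767844 + 513) = 1/(7083537238619/13609767844) = 13609767844/7083537238619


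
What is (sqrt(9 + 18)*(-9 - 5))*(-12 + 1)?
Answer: 462*sqrt(3) ≈ 800.21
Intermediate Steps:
(sqrt(9 + 18)*(-9 - 5))*(-12 + 1) = (sqrt(27)*(-14))*(-11) = ((3*sqrt(3))*(-14))*(-11) = -42*sqrt(3)*(-11) = 462*sqrt(3)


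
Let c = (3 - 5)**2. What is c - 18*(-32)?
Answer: 580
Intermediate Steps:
c = 4 (c = (-2)**2 = 4)
c - 18*(-32) = 4 - 18*(-32) = 4 + 576 = 580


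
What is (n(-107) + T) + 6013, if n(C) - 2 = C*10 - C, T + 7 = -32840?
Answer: -27795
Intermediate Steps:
T = -32847 (T = -7 - 32840 = -32847)
n(C) = 2 + 9*C (n(C) = 2 + (C*10 - C) = 2 + (10*C - C) = 2 + 9*C)
(n(-107) + T) + 6013 = ((2 + 9*(-107)) - 32847) + 6013 = ((2 - 963) - 32847) + 6013 = (-961 - 32847) + 6013 = -33808 + 6013 = -27795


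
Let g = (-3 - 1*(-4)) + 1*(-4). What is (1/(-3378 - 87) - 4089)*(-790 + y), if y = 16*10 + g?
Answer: 2989529446/1155 ≈ 2.5883e+6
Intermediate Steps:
g = -3 (g = (-3 + 4) - 4 = 1 - 4 = -3)
y = 157 (y = 16*10 - 3 = 160 - 3 = 157)
(1/(-3378 - 87) - 4089)*(-790 + y) = (1/(-3378 - 87) - 4089)*(-790 + 157) = (1/(-3465) - 4089)*(-633) = (-1/3465 - 4089)*(-633) = -14168386/3465*(-633) = 2989529446/1155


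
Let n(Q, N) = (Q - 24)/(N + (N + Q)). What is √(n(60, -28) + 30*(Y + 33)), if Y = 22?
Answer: √1659 ≈ 40.731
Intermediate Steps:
n(Q, N) = (-24 + Q)/(Q + 2*N)
√(n(60, -28) + 30*(Y + 33)) = √((-24 + 60)/(60 + 2*(-28)) + 30*(22 + 33)) = √(36/(60 - 56) + 30*55) = √(36/4 + 1650) = √((¼)*36 + 1650) = √(9 + 1650) = √1659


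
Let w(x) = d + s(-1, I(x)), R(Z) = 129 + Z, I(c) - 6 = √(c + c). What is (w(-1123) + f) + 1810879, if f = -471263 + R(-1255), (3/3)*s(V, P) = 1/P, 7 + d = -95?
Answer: 1527100711/1141 - I*√2246/2282 ≈ 1.3384e+6 - 0.020768*I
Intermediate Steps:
I(c) = 6 + √2*√c (I(c) = 6 + √(c + c) = 6 + √(2*c) = 6 + √2*√c)
d = -102 (d = -7 - 95 = -102)
s(V, P) = 1/P
f = -472389 (f = -471263 + (129 - 1255) = -471263 - 1126 = -472389)
w(x) = -102 + 1/(6 + √2*√x)
(w(-1123) + f) + 1810879 = ((-102 + 1/(6 + √2*√(-1123))) - 472389) + 1810879 = ((-102 + 1/(6 + √2*(I*√1123))) - 472389) + 1810879 = ((-102 + 1/(6 + I*√2246)) - 472389) + 1810879 = (-472491 + 1/(6 + I*√2246)) + 1810879 = 1338388 + 1/(6 + I*√2246)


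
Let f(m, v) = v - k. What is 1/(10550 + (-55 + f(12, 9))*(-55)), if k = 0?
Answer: 1/13080 ≈ 7.6453e-5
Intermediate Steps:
f(m, v) = v (f(m, v) = v - 1*0 = v + 0 = v)
1/(10550 + (-55 + f(12, 9))*(-55)) = 1/(10550 + (-55 + 9)*(-55)) = 1/(10550 - 46*(-55)) = 1/(10550 + 2530) = 1/13080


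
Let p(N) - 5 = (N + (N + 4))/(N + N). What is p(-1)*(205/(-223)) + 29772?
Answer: 6638336/223 ≈ 29768.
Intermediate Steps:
p(N) = 5 + (4 + 2*N)/(2*N) (p(N) = 5 + (N + (N + 4))/(N + N) = 5 + (N + (4 + N))/((2*N)) = 5 + (4 + 2*N)*(1/(2*N)) = 5 + (4 + 2*N)/(2*N))
p(-1)*(205/(-223)) + 29772 = (6 + 2/(-1))*(205/(-223)) + 29772 = (6 + 2*(-1))*(205*(-1/223)) + 29772 = (6 - 2)*(-205/223) + 29772 = 4*(-205/223) + 29772 = -820/223 + 29772 = 6638336/223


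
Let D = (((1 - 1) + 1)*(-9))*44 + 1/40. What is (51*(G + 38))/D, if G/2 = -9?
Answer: -40800/15839 ≈ -2.5759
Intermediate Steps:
G = -18 (G = 2*(-9) = -18)
D = -15839/40 (D = ((0 + 1)*(-9))*44 + 1/40 = (1*(-9))*44 + 1/40 = -9*44 + 1/40 = -396 + 1/40 = -15839/40 ≈ -395.98)
(51*(G + 38))/D = (51*(-18 + 38))/(-15839/40) = (51*20)*(-40/15839) = 1020*(-40/15839) = -40800/15839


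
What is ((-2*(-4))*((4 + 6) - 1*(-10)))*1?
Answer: 160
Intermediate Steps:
((-2*(-4))*((4 + 6) - 1*(-10)))*1 = (8*(10 + 10))*1 = (8*20)*1 = 160*1 = 160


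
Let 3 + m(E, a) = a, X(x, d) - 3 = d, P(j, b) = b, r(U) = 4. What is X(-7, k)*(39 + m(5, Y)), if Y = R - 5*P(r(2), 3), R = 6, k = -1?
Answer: 54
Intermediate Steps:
X(x, d) = 3 + d
Y = -9 (Y = 6 - 5*3 = 6 - 15 = -9)
m(E, a) = -3 + a
X(-7, k)*(39 + m(5, Y)) = (3 - 1)*(39 + (-3 - 9)) = 2*(39 - 12) = 2*27 = 54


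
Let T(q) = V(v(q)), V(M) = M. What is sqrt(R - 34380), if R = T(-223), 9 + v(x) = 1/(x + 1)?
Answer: I*sqrt(1694827698)/222 ≈ 185.44*I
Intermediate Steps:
v(x) = -9 + 1/(1 + x) (v(x) = -9 + 1/(x + 1) = -9 + 1/(1 + x))
T(q) = (-8 - 9*q)/(1 + q)
R = -1999/222 (R = (-8 - 9*(-223))/(1 - 223) = (-8 + 2007)/(-222) = -1/222*1999 = -1999/222 ≈ -9.0045)
sqrt(R - 34380) = sqrt(-1999/222 - 34380) = sqrt(-7634359/222) = I*sqrt(1694827698)/222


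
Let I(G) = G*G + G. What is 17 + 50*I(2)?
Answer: 317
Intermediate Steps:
I(G) = G + G² (I(G) = G² + G = G + G²)
17 + 50*I(2) = 17 + 50*(2*(1 + 2)) = 17 + 50*(2*3) = 17 + 50*6 = 17 + 300 = 317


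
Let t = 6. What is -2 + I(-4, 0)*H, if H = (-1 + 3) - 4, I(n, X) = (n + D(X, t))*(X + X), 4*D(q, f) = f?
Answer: -2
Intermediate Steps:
D(q, f) = f/4
I(n, X) = 2*X*(3/2 + n) (I(n, X) = (n + (1/4)*6)*(X + X) = (n + 3/2)*(2*X) = (3/2 + n)*(2*X) = 2*X*(3/2 + n))
H = -2 (H = 2 - 4 = -2)
-2 + I(-4, 0)*H = -2 + (0*(3 + 2*(-4)))*(-2) = -2 + (0*(3 - 8))*(-2) = -2 + (0*(-5))*(-2) = -2 + 0*(-2) = -2 + 0 = -2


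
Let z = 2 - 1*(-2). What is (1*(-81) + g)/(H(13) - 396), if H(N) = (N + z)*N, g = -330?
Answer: 411/175 ≈ 2.3486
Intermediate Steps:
z = 4 (z = 2 + 2 = 4)
H(N) = N*(4 + N) (H(N) = (N + 4)*N = (4 + N)*N = N*(4 + N))
(1*(-81) + g)/(H(13) - 396) = (1*(-81) - 330)/(13*(4 + 13) - 396) = (-81 - 330)/(13*17 - 396) = -411/(221 - 396) = -411/(-175) = -411*(-1/175) = 411/175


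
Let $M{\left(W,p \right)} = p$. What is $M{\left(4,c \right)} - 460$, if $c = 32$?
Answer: $-428$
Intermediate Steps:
$M{\left(4,c \right)} - 460 = 32 - 460 = -428$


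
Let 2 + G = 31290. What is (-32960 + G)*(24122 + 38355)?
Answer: -104461544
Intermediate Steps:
G = 31288 (G = -2 + 31290 = 31288)
(-32960 + G)*(24122 + 38355) = (-32960 + 31288)*(24122 + 38355) = -1672*62477 = -104461544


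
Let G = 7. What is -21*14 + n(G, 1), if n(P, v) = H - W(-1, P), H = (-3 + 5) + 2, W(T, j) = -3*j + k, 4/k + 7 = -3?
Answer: -1343/5 ≈ -268.60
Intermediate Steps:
k = -2/5 (k = 4/(-7 - 3) = 4/(-10) = 4*(-1/10) = -2/5 ≈ -0.40000)
W(T, j) = -2/5 - 3*j (W(T, j) = -3*j - 2/5 = -2/5 - 3*j)
H = 4 (H = 2 + 2 = 4)
n(P, v) = 22/5 + 3*P (n(P, v) = 4 - (-2/5 - 3*P) = 4 + (2/5 + 3*P) = 22/5 + 3*P)
-21*14 + n(G, 1) = -21*14 + (22/5 + 3*7) = -294 + (22/5 + 21) = -294 + 127/5 = -1343/5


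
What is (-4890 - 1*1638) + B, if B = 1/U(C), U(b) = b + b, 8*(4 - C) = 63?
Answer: -202372/31 ≈ -6528.1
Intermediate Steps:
C = -31/8 (C = 4 - 1/8*63 = 4 - 63/8 = -31/8 ≈ -3.8750)
U(b) = 2*b
B = -4/31 (B = 1/(2*(-31/8)) = 1/(-31/4) = -4/31 ≈ -0.12903)
(-4890 - 1*1638) + B = (-4890 - 1*1638) - 4/31 = (-4890 - 1638) - 4/31 = -6528 - 4/31 = -202372/31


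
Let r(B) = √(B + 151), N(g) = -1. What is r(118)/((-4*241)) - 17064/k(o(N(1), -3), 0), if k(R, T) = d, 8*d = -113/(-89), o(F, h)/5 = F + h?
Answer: -12149568/113 - √269/964 ≈ -1.0752e+5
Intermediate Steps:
o(F, h) = 5*F + 5*h (o(F, h) = 5*(F + h) = 5*F + 5*h)
d = 113/712 (d = (-113/(-89))/8 = (-113*(-1/89))/8 = (⅛)*(113/89) = 113/712 ≈ 0.15871)
r(B) = √(151 + B)
k(R, T) = 113/712
r(118)/((-4*241)) - 17064/k(o(N(1), -3), 0) = √(151 + 118)/((-4*241)) - 17064/113/712 = √269/(-964) - 17064*712/113 = √269*(-1/964) - 12149568/113 = -√269/964 - 12149568/113 = -12149568/113 - √269/964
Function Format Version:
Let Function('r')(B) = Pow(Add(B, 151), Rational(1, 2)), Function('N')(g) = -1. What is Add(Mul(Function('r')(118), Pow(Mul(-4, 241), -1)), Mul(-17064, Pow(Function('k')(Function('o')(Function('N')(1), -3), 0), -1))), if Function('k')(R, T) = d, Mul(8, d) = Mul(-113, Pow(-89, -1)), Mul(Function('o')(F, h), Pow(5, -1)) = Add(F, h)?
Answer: Add(Rational(-12149568, 113), Mul(Rational(-1, 964), Pow(269, Rational(1, 2)))) ≈ -1.0752e+5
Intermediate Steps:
Function('o')(F, h) = Add(Mul(5, F), Mul(5, h)) (Function('o')(F, h) = Mul(5, Add(F, h)) = Add(Mul(5, F), Mul(5, h)))
d = Rational(113, 712) (d = Mul(Rational(1, 8), Mul(-113, Pow(-89, -1))) = Mul(Rational(1, 8), Mul(-113, Rational(-1, 89))) = Mul(Rational(1, 8), Rational(113, 89)) = Rational(113, 712) ≈ 0.15871)
Function('r')(B) = Pow(Add(151, B), Rational(1, 2))
Function('k')(R, T) = Rational(113, 712)
Add(Mul(Function('r')(118), Pow(Mul(-4, 241), -1)), Mul(-17064, Pow(Function('k')(Function('o')(Function('N')(1), -3), 0), -1))) = Add(Mul(Pow(Add(151, 118), Rational(1, 2)), Pow(Mul(-4, 241), -1)), Mul(-17064, Pow(Rational(113, 712), -1))) = Add(Mul(Pow(269, Rational(1, 2)), Pow(-964, -1)), Mul(-17064, Rational(712, 113))) = Add(Mul(Pow(269, Rational(1, 2)), Rational(-1, 964)), Rational(-12149568, 113)) = Add(Mul(Rational(-1, 964), Pow(269, Rational(1, 2))), Rational(-12149568, 113)) = Add(Rational(-12149568, 113), Mul(Rational(-1, 964), Pow(269, Rational(1, 2))))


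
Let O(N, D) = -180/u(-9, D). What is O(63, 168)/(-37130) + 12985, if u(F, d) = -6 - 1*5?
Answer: 530346337/40843 ≈ 12985.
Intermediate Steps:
u(F, d) = -11 (u(F, d) = -6 - 5 = -11)
O(N, D) = 180/11 (O(N, D) = -180/(-11) = -180*(-1/11) = 180/11)
O(63, 168)/(-37130) + 12985 = (180/11)/(-37130) + 12985 = (180/11)*(-1/37130) + 12985 = -18/40843 + 12985 = 530346337/40843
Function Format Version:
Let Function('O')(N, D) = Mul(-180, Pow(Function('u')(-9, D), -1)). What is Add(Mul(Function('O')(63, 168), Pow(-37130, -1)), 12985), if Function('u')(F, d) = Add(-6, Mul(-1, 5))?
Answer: Rational(530346337, 40843) ≈ 12985.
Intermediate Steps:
Function('u')(F, d) = -11 (Function('u')(F, d) = Add(-6, -5) = -11)
Function('O')(N, D) = Rational(180, 11) (Function('O')(N, D) = Mul(-180, Pow(-11, -1)) = Mul(-180, Rational(-1, 11)) = Rational(180, 11))
Add(Mul(Function('O')(63, 168), Pow(-37130, -1)), 12985) = Add(Mul(Rational(180, 11), Pow(-37130, -1)), 12985) = Add(Mul(Rational(180, 11), Rational(-1, 37130)), 12985) = Add(Rational(-18, 40843), 12985) = Rational(530346337, 40843)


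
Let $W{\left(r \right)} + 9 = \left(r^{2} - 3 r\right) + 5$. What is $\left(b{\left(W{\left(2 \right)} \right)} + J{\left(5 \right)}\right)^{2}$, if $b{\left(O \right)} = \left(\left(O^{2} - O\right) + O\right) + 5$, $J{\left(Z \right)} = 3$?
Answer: $1936$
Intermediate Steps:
$W{\left(r \right)} = -4 + r^{2} - 3 r$ ($W{\left(r \right)} = -9 + \left(\left(r^{2} - 3 r\right) + 5\right) = -9 + \left(5 + r^{2} - 3 r\right) = -4 + r^{2} - 3 r$)
$b{\left(O \right)} = 5 + O^{2}$ ($b{\left(O \right)} = O^{2} + 5 = 5 + O^{2}$)
$\left(b{\left(W{\left(2 \right)} \right)} + J{\left(5 \right)}\right)^{2} = \left(\left(5 + \left(-4 + 2^{2} - 6\right)^{2}\right) + 3\right)^{2} = \left(\left(5 + \left(-4 + 4 - 6\right)^{2}\right) + 3\right)^{2} = \left(\left(5 + \left(-6\right)^{2}\right) + 3\right)^{2} = \left(\left(5 + 36\right) + 3\right)^{2} = \left(41 + 3\right)^{2} = 44^{2} = 1936$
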